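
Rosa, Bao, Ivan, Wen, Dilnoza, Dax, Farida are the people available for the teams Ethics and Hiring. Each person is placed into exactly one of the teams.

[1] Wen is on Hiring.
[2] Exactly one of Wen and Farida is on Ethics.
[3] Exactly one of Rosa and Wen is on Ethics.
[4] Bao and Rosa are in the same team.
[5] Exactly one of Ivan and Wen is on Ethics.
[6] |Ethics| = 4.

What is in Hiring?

Hiring = {Dax, Dilnoza, Wen}

From (1): Wen ∈ Hiring.
(2) (exactly one): Farida ∈ Ethics.
(3) (exactly one): Rosa ∈ Ethics.
(4): Bao matches Rosa: Bao ∈ Ethics.
(5) (exactly one): Ivan ∈ Ethics.
(6): Ethics already has 4, so the rest are out.
Only one team left: Dilnoza ∈ Hiring.
Only one team left: Dax ∈ Hiring.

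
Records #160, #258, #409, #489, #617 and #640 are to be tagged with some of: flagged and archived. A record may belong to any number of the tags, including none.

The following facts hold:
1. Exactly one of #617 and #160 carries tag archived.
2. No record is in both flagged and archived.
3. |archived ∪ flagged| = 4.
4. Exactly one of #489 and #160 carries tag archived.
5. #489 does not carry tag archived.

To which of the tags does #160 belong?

From (5): #489 ∉ archived.
(4) (exactly one): #160 ∈ archived.
(1) (exactly one): #617 ∉ archived.
(2) (disjoint): #160 ∉ flagged.

#160: archived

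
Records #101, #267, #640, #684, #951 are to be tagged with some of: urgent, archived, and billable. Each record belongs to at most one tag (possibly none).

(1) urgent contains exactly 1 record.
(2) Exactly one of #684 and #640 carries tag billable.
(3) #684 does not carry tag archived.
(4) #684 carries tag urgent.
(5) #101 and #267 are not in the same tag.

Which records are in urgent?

urgent = {#684}

From (3): #684 ∉ archived.
From (4): #684 ∈ urgent.
(1): urgent already has 1, so the rest are out.
(2) (exactly one): #640 ∈ billable.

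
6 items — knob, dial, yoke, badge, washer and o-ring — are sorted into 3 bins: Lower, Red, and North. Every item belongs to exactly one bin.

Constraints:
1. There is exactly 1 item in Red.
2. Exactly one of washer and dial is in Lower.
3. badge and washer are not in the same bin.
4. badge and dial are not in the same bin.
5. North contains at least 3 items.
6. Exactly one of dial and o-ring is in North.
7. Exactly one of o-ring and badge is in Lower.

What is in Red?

Red = {badge}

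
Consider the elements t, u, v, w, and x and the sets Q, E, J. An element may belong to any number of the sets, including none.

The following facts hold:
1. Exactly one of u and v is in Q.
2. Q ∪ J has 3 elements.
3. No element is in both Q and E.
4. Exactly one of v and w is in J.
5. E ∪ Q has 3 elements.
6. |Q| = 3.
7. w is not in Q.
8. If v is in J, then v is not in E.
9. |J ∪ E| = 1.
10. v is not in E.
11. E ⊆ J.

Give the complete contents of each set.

Q = {t, v, x}; E = {}; J = {v}

From (7): w ∉ Q.
From (10): v ∉ E.
Suppose t ∉ Q: no assignment then satisfies all the clues, so t ∈ Q.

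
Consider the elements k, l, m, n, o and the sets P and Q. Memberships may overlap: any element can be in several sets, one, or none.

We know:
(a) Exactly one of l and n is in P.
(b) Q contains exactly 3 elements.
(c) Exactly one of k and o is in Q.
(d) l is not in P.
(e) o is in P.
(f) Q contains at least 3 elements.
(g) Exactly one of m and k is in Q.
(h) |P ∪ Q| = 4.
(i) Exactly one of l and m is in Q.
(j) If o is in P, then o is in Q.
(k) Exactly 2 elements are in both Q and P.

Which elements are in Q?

From (d): l ∉ P.
From (e): o ∈ P.
(a) (exactly one): n ∈ P.
(j): o ∈ Q.
(c) (exactly one): k ∉ Q.
(g) (exactly one): m ∈ Q.
(i) (exactly one): l ∉ Q.
(b): only 3 candidates remain for Q, so all are in.

Q = {m, n, o}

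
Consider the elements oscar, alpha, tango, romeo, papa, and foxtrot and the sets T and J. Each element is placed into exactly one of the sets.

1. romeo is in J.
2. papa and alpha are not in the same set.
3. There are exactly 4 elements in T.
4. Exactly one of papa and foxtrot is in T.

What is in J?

J = {papa, romeo}

From (1): romeo ∈ J.
Suppose oscar ∈ J: no assignment then satisfies all the clues, so oscar ∉ J.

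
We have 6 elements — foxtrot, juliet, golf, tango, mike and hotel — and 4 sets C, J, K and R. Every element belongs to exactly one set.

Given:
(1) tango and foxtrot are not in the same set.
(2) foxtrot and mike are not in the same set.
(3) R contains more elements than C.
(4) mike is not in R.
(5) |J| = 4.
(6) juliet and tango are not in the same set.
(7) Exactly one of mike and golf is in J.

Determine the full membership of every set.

C = {}; J = {foxtrot, golf, hotel, juliet}; K = {mike}; R = {tango}

From (4): mike ∉ R.
Suppose foxtrot ∈ C: no assignment then satisfies all the clues, so foxtrot ∉ C.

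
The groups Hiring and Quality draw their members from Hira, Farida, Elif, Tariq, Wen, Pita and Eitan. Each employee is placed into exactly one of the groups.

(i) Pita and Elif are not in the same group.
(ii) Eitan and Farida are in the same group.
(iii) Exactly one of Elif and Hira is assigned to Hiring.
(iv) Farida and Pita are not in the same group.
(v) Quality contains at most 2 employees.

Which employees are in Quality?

Quality = {Hira, Pita}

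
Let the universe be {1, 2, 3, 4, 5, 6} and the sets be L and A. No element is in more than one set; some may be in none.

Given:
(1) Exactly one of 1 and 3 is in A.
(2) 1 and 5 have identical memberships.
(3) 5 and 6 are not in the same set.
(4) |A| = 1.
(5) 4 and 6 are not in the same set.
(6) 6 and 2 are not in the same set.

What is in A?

A = {3}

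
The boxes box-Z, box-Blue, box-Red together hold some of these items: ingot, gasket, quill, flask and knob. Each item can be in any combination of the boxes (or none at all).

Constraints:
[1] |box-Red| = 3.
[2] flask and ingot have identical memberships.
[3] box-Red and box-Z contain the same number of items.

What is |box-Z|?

3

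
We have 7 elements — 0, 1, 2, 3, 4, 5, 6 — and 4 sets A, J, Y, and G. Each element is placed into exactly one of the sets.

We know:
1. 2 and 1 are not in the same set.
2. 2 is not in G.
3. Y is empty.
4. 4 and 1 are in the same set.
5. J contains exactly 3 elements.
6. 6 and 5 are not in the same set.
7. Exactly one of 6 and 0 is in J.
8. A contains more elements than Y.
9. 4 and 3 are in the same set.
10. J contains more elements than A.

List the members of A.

A = {6}

From (2): 2 ∉ G.
(3): Y already has 0, so the rest are out.
Suppose 0 ∈ A: no assignment then satisfies all the clues, so 0 ∉ A.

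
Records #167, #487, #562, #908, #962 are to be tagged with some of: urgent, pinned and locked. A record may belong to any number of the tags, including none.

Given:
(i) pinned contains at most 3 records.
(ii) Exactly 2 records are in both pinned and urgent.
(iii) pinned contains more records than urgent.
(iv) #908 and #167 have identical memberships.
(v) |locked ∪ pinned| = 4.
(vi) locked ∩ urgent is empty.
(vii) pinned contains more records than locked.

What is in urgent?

urgent = {#167, #908}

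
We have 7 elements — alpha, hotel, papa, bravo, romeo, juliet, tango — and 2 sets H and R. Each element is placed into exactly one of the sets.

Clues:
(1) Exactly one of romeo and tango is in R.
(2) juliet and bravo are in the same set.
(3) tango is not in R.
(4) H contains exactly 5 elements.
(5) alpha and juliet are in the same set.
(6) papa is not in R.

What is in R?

R = {hotel, romeo}

From (3): tango ∉ R.
From (6): papa ∉ R.
(1) (exactly one): romeo ∈ R.
Only one set left: papa ∈ H.
Only one set left: tango ∈ H.
Suppose alpha ∈ R: no assignment then satisfies all the clues, so alpha ∉ R.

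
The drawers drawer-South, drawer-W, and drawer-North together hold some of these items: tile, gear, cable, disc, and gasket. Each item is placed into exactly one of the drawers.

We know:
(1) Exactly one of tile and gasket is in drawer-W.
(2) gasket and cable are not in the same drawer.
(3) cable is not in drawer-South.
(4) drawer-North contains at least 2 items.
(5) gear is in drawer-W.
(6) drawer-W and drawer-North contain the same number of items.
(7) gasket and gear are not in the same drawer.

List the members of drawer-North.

drawer-North = {cable, disc}

From (3): cable ∉ drawer-South.
From (5): gear ∈ drawer-W.
(7): gasket ∉ drawer-W.
(1) (exactly one): tile ∈ drawer-W.
Suppose cable ∉ drawer-North: no assignment then satisfies all the clues, so cable ∈ drawer-North.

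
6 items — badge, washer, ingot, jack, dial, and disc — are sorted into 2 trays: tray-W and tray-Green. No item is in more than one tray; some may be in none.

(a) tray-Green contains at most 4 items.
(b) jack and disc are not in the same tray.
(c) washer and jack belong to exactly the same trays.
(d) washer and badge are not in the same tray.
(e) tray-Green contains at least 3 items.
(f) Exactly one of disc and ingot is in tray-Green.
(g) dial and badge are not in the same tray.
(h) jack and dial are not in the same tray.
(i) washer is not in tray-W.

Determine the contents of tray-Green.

tray-Green = {ingot, jack, washer}

From (i): washer ∉ tray-W.
(c): jack matches washer: jack ∉ tray-W.
Suppose badge ∈ tray-Green: no assignment then satisfies all the clues, so badge ∉ tray-Green.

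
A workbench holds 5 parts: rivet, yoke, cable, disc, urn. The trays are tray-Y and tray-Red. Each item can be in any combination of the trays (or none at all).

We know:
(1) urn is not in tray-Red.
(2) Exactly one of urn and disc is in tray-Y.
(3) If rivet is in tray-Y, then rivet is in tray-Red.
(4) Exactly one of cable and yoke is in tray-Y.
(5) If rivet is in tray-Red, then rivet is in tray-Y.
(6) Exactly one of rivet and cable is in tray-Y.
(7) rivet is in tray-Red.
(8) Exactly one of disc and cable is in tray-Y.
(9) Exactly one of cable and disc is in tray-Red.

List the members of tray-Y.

tray-Y = {disc, rivet, yoke}

From (1): urn ∉ tray-Red.
From (7): rivet ∈ tray-Red.
(5): rivet ∈ tray-Y.
(6) (exactly one): cable ∉ tray-Y.
(8) (exactly one): disc ∈ tray-Y.
(2) (exactly one): urn ∉ tray-Y.
(4) (exactly one): yoke ∈ tray-Y.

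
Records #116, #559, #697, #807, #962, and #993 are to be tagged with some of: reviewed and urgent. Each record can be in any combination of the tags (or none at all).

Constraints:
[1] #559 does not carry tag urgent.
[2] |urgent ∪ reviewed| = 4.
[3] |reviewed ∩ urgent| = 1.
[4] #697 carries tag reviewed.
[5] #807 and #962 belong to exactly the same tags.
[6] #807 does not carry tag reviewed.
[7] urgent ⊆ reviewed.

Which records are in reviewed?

From (1): #559 ∉ urgent.
From (4): #697 ∈ reviewed.
From (6): #807 ∉ reviewed.
(5): #962 matches #807: #962 ∉ reviewed.
(7) contrapositive: #807 ∉ urgent.
(7) contrapositive: #962 ∉ urgent.
Suppose #116 ∉ reviewed: no assignment then satisfies all the clues, so #116 ∈ reviewed.

reviewed = {#116, #559, #697, #993}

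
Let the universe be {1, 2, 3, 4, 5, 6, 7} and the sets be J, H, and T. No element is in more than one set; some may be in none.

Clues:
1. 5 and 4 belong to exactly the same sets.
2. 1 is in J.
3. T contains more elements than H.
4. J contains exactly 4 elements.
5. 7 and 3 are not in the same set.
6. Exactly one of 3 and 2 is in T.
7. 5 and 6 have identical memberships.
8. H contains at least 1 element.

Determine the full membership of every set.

J = {1, 4, 5, 6}; H = {3}; T = {2, 7}

From (2): 1 ∈ J.
Suppose 2 ∈ J: no assignment then satisfies all the clues, so 2 ∉ J.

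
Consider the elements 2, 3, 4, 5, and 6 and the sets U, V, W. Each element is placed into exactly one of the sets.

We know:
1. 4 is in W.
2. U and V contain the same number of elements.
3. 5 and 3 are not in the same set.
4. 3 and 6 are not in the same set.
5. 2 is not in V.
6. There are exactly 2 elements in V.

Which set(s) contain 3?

3: U

From (1): 4 ∈ W.
From (5): 2 ∉ V.
Suppose 3 ∉ U: no assignment then satisfies all the clues, so 3 ∈ U.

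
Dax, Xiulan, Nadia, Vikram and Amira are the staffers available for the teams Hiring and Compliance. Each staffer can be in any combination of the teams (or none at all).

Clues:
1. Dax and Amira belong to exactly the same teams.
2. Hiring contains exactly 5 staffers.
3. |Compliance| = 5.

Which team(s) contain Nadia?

(2): only 5 candidates remain for Hiring, so all are in.
(3): only 5 candidates remain for Compliance, so all are in.

Nadia: Compliance, Hiring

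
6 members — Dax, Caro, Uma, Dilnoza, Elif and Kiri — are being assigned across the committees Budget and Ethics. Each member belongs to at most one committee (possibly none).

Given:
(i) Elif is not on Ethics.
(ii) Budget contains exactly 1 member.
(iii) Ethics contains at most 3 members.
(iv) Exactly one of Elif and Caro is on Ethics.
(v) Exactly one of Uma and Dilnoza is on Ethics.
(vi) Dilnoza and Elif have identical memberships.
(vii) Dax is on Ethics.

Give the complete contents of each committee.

Budget = {Kiri}; Ethics = {Caro, Dax, Uma}

From (i): Elif ∉ Ethics.
From (vii): Dax ∈ Ethics.
(iv) (exactly one): Caro ∈ Ethics.
(vi): Dilnoza matches Elif: Dilnoza ∉ Ethics.
(v) (exactly one): Uma ∈ Ethics.
(iii): Ethics already has 3, so the rest are out.
Suppose Dilnoza ∈ Budget: no assignment then satisfies all the clues, so Dilnoza ∉ Budget.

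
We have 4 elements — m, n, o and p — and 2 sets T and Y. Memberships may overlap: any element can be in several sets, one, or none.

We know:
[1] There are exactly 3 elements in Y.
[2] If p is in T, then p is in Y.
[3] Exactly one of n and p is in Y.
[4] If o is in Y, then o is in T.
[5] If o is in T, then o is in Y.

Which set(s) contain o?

o: T, Y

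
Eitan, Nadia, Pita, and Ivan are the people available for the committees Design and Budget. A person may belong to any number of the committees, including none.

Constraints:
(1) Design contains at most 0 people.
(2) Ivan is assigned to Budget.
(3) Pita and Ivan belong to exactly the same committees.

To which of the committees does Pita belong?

Pita: Budget

From (2): Ivan ∈ Budget.
(1): Design already has 0, so the rest are out.
(3): Pita matches Ivan: Pita ∈ Budget.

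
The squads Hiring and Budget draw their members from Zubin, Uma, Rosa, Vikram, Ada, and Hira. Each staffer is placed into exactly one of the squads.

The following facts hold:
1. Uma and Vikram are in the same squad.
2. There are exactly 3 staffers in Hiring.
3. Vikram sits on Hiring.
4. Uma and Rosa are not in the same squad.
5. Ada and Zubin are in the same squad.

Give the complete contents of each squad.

Hiring = {Hira, Uma, Vikram}; Budget = {Ada, Rosa, Zubin}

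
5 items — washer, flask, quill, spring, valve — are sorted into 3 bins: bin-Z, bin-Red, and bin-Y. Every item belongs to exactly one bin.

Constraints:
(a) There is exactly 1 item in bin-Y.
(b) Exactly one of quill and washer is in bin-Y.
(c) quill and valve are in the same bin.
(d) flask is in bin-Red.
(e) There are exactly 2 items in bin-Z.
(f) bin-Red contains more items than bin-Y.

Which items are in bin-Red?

bin-Red = {flask, spring}

From (d): flask ∈ bin-Red.
Suppose washer ∈ bin-Red: no assignment then satisfies all the clues, so washer ∉ bin-Red.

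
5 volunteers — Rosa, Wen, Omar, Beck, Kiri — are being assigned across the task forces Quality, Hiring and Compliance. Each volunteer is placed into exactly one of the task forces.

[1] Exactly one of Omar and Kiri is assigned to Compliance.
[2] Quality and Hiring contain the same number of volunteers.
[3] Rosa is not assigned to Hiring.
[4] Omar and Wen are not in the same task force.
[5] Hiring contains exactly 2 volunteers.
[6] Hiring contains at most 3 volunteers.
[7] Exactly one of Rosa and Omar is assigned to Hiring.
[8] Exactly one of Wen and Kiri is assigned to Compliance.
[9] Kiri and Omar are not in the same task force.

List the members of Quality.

Quality = {Rosa, Wen}

From (3): Rosa ∉ Hiring.
(7) (exactly one): Omar ∈ Hiring.
(9): Kiri ∉ Hiring.
(1) (exactly one): Kiri ∈ Compliance.
(4): Wen ∉ Hiring.
(5): only 2 candidates remain for Hiring, so all are in.
(8) (exactly one): Wen ∉ Compliance.
Only one task force left: Wen ∈ Quality.
Suppose Rosa ∉ Quality: no assignment then satisfies all the clues, so Rosa ∈ Quality.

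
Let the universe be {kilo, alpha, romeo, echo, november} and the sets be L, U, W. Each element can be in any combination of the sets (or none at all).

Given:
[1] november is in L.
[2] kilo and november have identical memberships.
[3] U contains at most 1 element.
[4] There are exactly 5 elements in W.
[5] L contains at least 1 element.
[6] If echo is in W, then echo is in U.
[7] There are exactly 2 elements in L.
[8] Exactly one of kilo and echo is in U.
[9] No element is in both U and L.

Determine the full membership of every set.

L = {kilo, november}; U = {echo}; W = {alpha, echo, kilo, november, romeo}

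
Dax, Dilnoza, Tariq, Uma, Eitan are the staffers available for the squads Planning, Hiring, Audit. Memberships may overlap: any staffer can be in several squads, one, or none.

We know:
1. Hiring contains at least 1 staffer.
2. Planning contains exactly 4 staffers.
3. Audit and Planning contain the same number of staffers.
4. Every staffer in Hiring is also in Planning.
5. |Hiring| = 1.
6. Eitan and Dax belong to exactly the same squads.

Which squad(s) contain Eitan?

Eitan: Audit, Planning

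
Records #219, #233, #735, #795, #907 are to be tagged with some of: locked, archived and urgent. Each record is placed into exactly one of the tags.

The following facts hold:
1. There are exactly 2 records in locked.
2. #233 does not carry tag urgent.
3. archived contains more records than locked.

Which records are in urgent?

urgent = {}

From (2): #233 ∉ urgent.
Suppose #219 ∈ urgent: no assignment then satisfies all the clues, so #219 ∉ urgent.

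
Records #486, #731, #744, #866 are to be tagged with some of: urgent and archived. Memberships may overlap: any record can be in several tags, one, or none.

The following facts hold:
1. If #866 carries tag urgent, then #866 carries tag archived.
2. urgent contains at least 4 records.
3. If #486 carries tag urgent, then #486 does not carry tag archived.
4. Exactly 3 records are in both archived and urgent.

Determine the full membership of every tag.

urgent = {#486, #731, #744, #866}; archived = {#731, #744, #866}

(2): only 4 candidates remain for urgent, so all are in.
(3): #486 ∉ archived.
(1): #866 ∈ archived.
Suppose #731 ∉ archived: no assignment then satisfies all the clues, so #731 ∈ archived.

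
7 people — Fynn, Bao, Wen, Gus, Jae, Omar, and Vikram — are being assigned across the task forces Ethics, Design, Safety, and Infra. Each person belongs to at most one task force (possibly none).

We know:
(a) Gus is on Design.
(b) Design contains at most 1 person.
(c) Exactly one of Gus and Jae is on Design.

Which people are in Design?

Design = {Gus}

From (a): Gus ∈ Design.
(b): Design already has 1, so the rest are out.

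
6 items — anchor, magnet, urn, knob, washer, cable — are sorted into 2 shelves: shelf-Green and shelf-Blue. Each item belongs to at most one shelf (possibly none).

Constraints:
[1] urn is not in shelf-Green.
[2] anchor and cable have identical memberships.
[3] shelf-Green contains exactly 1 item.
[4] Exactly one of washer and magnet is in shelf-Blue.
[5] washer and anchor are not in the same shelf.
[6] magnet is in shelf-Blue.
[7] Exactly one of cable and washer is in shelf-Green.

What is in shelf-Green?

shelf-Green = {washer}

From (1): urn ∉ shelf-Green.
From (6): magnet ∈ shelf-Blue.
(4) (exactly one): washer ∉ shelf-Blue.
Suppose anchor ∈ shelf-Green: no assignment then satisfies all the clues, so anchor ∉ shelf-Green.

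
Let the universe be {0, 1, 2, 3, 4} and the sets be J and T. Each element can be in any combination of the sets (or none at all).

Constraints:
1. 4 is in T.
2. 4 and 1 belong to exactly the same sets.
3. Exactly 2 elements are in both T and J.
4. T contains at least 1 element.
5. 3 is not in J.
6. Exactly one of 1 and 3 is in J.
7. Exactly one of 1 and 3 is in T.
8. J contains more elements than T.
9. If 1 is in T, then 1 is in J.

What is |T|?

From (1): 4 ∈ T.
From (5): 3 ∉ J.
(2): 1 matches 4: 1 ∈ T.
(6) (exactly one): 1 ∈ J.
(7) (exactly one): 3 ∉ T.
(2): 4 matches 1: 4 ∈ J.
Suppose 0 ∈ T: no assignment then satisfies all the clues, so 0 ∉ T.

2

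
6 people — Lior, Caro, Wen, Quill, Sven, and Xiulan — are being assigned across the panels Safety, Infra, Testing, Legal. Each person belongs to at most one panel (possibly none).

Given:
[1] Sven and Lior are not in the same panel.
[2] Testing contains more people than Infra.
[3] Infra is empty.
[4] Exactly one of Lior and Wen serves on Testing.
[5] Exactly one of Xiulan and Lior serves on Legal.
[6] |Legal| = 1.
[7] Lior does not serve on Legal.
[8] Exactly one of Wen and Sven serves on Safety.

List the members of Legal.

From (7): Lior ∉ Legal.
(3): Infra already has 0, so the rest are out.
(5) (exactly one): Xiulan ∈ Legal.
(6): Legal already has 1, so the rest are out.

Legal = {Xiulan}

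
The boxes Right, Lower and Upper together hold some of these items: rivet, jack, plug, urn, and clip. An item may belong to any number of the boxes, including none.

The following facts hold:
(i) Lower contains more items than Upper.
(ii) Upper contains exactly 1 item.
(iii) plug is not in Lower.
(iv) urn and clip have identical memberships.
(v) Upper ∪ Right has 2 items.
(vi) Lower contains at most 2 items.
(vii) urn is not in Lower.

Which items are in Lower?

Lower = {jack, rivet}

From (iii): plug ∉ Lower.
From (vii): urn ∉ Lower.
(iv): clip matches urn: clip ∉ Lower.
Suppose rivet ∉ Lower: no assignment then satisfies all the clues, so rivet ∈ Lower.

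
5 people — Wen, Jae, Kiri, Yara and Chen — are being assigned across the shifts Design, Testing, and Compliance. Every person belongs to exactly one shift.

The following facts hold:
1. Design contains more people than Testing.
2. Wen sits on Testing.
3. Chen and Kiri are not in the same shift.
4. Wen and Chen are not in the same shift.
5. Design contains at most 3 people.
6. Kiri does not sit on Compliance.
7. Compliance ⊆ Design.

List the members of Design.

Design = {Chen, Jae, Yara}

From (2): Wen ∈ Testing.
From (6): Kiri ∉ Compliance.
(4): Chen ∉ Testing.
Suppose Jae ∉ Design: no assignment then satisfies all the clues, so Jae ∈ Design.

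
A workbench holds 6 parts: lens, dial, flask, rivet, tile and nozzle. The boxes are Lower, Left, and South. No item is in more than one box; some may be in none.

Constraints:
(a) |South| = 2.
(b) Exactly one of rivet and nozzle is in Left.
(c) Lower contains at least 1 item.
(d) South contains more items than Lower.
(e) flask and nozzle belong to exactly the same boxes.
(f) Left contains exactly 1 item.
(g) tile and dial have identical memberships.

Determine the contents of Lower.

Lower = {lens}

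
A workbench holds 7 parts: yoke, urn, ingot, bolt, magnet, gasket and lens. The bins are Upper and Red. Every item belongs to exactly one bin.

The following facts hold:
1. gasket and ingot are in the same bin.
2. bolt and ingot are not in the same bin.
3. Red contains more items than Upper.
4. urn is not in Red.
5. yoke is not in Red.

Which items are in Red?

From (4): urn ∉ Red.
From (5): yoke ∉ Red.
Only one bin left: yoke ∈ Upper.
Only one bin left: urn ∈ Upper.
Suppose ingot ∉ Red: no assignment then satisfies all the clues, so ingot ∈ Red.

Red = {gasket, ingot, lens, magnet}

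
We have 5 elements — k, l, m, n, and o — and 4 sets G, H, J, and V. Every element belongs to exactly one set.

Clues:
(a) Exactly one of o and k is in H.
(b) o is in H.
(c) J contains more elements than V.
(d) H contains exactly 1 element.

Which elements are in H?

From (b): o ∈ H.
(a) (exactly one): k ∉ H.
(d): H already has 1, so the rest are out.

H = {o}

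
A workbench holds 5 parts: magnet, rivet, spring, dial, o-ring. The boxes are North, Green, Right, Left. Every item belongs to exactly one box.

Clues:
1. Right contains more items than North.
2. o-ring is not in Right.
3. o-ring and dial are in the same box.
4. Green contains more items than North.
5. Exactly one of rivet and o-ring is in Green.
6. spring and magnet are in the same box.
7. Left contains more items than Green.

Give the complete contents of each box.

From (2): o-ring ∉ Right.
(3): dial matches o-ring: dial ∉ Right.
Suppose magnet ∈ North: no assignment then satisfies all the clues, so magnet ∉ North.

North = {}; Green = {rivet}; Right = {magnet, spring}; Left = {dial, o-ring}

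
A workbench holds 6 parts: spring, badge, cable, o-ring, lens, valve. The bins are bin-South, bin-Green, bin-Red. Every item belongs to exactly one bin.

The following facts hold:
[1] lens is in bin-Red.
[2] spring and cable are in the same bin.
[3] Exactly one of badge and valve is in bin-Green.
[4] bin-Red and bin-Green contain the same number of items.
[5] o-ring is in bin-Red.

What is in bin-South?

bin-South = {}

From (1): lens ∈ bin-Red.
From (5): o-ring ∈ bin-Red.
Suppose spring ∈ bin-South: no assignment then satisfies all the clues, so spring ∉ bin-South.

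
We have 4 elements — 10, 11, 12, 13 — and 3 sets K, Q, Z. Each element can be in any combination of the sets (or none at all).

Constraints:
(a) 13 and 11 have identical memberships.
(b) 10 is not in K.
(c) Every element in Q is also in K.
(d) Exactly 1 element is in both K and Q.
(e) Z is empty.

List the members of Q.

Q = {12}

From (b): 10 ∉ K.
(c) contrapositive: 10 ∉ Q.
(e): Z already has 0, so the rest are out.
Suppose 11 ∈ Q: no assignment then satisfies all the clues, so 11 ∉ Q.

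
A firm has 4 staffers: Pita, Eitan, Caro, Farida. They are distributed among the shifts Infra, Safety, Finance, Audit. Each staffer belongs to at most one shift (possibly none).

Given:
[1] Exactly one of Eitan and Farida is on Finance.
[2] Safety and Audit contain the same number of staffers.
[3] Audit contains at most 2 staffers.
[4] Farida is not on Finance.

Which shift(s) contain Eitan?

Eitan: Finance

From (4): Farida ∉ Finance.
(1) (exactly one): Eitan ∈ Finance.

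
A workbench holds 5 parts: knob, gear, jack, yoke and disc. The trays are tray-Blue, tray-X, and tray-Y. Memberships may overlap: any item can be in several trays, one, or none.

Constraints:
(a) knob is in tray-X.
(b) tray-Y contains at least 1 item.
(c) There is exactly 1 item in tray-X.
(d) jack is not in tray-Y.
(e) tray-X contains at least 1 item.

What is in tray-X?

From (a): knob ∈ tray-X.
From (d): jack ∉ tray-Y.
(c): tray-X already has 1, so the rest are out.

tray-X = {knob}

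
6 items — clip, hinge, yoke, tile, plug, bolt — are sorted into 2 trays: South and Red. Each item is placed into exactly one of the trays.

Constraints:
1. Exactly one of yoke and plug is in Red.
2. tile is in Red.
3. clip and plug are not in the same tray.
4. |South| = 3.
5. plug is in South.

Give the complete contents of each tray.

South = {bolt, hinge, plug}; Red = {clip, tile, yoke}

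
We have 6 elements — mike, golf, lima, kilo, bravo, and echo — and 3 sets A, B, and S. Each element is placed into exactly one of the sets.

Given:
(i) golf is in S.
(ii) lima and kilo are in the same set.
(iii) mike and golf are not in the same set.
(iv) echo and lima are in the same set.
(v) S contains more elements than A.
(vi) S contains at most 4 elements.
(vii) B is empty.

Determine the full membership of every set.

A = {bravo, mike}; B = {}; S = {echo, golf, kilo, lima}

From (i): golf ∈ S.
(iii): mike ∉ S.
(vii): B already has 0, so the rest are out.
Only one set left: mike ∈ A.
Suppose lima ∈ A: no assignment then satisfies all the clues, so lima ∉ A.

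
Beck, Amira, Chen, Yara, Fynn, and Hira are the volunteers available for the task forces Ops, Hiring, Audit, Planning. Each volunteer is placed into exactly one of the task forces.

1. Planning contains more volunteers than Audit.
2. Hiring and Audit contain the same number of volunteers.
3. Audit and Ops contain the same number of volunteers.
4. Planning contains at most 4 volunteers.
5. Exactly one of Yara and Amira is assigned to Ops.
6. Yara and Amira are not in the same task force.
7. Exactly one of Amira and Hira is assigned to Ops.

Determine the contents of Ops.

Ops = {Amira}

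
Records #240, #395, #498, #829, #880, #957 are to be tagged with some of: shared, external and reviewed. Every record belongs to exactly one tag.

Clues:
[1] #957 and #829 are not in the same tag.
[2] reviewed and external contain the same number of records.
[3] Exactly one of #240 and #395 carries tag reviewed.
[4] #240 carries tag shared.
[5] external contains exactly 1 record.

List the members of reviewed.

From (4): #240 ∈ shared.
(3) (exactly one): #395 ∈ reviewed.
Suppose #498 ∈ reviewed: no assignment then satisfies all the clues, so #498 ∉ reviewed.

reviewed = {#395}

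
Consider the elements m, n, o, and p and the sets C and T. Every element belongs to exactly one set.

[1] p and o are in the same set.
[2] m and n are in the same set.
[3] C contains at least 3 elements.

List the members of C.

C = {m, n, o, p}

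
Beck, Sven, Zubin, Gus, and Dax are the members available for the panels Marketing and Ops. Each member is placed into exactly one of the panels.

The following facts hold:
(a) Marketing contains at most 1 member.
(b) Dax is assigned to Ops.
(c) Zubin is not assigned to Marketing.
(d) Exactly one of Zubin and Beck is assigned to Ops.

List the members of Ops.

From (b): Dax ∈ Ops.
From (c): Zubin ∉ Marketing.
Only one panel left: Zubin ∈ Ops.
(d) (exactly one): Beck ∉ Ops.
Only one panel left: Beck ∈ Marketing.
(a): Marketing already has 1, so the rest are out.
Only one panel left: Sven ∈ Ops.
Only one panel left: Gus ∈ Ops.

Ops = {Dax, Gus, Sven, Zubin}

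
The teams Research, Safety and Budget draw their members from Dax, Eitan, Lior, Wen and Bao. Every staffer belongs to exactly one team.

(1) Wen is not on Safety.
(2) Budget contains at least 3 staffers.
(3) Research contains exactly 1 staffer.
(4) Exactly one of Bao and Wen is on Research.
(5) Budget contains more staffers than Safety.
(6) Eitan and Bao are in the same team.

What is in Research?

Research = {Wen}

From (1): Wen ∉ Safety.
Suppose Dax ∈ Research: no assignment then satisfies all the clues, so Dax ∉ Research.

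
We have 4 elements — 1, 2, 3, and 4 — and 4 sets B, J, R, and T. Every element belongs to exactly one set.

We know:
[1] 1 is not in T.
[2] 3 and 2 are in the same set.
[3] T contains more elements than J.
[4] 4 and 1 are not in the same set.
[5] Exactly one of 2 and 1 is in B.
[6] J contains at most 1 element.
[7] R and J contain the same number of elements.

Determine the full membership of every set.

From (1): 1 ∉ T.
Suppose 1 ∉ B: no assignment then satisfies all the clues, so 1 ∈ B.

B = {1}; J = {}; R = {}; T = {2, 3, 4}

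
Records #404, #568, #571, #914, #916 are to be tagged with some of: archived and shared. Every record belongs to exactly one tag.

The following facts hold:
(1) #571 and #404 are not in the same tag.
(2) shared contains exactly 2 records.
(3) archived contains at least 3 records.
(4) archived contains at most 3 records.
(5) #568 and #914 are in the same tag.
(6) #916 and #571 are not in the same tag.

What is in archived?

archived = {#568, #571, #914}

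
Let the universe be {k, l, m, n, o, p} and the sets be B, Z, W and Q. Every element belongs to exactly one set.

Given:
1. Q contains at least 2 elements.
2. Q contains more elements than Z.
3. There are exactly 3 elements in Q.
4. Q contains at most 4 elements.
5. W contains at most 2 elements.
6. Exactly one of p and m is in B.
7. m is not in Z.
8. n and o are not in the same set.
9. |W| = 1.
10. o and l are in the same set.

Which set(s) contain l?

l: Q

From (7): m ∉ Z.
Suppose l ∈ B: no assignment then satisfies all the clues, so l ∉ B.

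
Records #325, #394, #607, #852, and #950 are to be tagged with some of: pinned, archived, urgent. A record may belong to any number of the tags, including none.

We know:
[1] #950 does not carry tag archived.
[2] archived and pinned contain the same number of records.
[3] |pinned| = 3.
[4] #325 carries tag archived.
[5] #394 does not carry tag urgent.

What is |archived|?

3

From (1): #950 ∉ archived.
From (4): #325 ∈ archived.
From (5): #394 ∉ urgent.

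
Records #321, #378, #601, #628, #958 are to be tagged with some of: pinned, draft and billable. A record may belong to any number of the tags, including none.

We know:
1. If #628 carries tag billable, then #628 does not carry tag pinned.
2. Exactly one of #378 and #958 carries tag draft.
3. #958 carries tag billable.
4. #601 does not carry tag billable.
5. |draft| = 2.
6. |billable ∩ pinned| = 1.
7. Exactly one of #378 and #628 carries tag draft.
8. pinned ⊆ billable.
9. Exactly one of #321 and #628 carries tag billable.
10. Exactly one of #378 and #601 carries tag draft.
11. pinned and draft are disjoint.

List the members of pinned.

pinned = {#958}

From (3): #958 ∈ billable.
From (4): #601 ∉ billable.
(8) contrapositive: #601 ∉ pinned.
Suppose #321 ∈ pinned: no assignment then satisfies all the clues, so #321 ∉ pinned.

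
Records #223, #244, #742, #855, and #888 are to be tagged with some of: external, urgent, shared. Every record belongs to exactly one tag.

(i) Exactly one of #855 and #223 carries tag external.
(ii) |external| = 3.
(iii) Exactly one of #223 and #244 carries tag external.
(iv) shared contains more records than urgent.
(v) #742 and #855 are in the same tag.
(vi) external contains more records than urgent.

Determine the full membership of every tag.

external = {#244, #742, #855}; urgent = {}; shared = {#223, #888}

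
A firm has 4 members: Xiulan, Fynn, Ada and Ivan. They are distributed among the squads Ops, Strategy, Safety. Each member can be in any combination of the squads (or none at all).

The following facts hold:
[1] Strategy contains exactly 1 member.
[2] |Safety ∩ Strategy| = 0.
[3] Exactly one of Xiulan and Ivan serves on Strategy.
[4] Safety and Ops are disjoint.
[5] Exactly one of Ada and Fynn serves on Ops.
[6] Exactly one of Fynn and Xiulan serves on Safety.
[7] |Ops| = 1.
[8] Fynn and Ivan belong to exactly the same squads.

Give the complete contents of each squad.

Ops = {Ada}; Strategy = {Xiulan}; Safety = {Fynn, Ivan}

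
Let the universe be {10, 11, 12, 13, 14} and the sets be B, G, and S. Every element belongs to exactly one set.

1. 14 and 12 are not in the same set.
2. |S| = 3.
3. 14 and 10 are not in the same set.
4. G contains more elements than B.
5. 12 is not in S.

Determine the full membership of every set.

B = {}; G = {10, 12}; S = {11, 13, 14}

From (5): 12 ∉ S.
Suppose 10 ∈ B: no assignment then satisfies all the clues, so 10 ∉ B.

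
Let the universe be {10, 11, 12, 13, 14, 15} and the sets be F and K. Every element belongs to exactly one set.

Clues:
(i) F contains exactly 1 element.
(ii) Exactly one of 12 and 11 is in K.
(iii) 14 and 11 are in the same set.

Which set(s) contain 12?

12: F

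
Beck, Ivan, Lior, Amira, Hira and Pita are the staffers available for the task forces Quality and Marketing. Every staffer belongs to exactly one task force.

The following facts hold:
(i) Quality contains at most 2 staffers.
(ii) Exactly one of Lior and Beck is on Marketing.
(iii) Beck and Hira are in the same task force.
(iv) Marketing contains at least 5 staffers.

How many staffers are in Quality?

1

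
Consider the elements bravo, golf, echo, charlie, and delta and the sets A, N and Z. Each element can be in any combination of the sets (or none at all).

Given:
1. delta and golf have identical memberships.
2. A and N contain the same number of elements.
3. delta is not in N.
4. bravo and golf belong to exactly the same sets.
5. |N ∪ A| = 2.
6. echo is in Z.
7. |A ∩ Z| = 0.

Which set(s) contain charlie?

charlie: A

From (3): delta ∉ N.
From (6): echo ∈ Z.
(1): golf matches delta: golf ∉ N.
(4): bravo matches golf: bravo ∉ N.
Suppose charlie ∉ A: no assignment then satisfies all the clues, so charlie ∈ A.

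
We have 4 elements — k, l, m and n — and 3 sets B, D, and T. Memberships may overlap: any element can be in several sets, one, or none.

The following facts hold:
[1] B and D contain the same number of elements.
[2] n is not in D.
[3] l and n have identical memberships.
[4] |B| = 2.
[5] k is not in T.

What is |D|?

2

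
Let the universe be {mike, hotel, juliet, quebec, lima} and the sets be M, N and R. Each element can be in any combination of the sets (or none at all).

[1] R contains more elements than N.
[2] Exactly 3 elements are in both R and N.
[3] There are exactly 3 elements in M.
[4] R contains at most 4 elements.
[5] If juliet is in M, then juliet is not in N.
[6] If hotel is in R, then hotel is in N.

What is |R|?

4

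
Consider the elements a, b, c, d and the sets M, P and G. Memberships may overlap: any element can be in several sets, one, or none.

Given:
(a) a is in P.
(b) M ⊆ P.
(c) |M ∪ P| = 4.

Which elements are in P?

P = {a, b, c, d}

From (a): a ∈ P.
Suppose b ∉ P: no assignment then satisfies all the clues, so b ∈ P.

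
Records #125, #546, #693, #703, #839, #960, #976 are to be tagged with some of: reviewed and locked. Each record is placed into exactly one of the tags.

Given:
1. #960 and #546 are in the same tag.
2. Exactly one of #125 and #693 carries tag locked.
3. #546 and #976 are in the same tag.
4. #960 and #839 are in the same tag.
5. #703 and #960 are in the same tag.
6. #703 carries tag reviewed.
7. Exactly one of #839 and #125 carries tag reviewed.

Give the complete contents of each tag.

reviewed = {#546, #693, #703, #839, #960, #976}; locked = {#125}

From (6): #703 ∈ reviewed.
(5): #960 matches #703: #960 ∈ reviewed.
(1): #546 matches #960: #546 ∈ reviewed.
(3): #976 matches #546: #976 ∈ reviewed.
(4): #839 matches #960: #839 ∈ reviewed.
(7) (exactly one): #125 ∉ reviewed.
Only one tag left: #125 ∈ locked.
(2) (exactly one): #693 ∉ locked.
Only one tag left: #693 ∈ reviewed.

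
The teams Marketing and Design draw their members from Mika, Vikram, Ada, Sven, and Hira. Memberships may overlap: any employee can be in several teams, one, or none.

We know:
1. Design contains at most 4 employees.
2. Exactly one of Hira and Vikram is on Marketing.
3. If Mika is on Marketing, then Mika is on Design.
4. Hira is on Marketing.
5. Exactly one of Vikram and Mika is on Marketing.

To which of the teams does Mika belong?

Mika: Design, Marketing

From (4): Hira ∈ Marketing.
(2) (exactly one): Vikram ∉ Marketing.
(5) (exactly one): Mika ∈ Marketing.
(3): Mika ∈ Design.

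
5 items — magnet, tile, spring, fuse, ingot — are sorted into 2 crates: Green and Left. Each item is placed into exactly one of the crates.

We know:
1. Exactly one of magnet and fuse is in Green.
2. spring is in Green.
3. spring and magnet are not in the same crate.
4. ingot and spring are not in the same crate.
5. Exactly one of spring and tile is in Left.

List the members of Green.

From (2): spring ∈ Green.
(3): magnet ∉ Green.
(4): ingot ∉ Green.
(5) (exactly one): tile ∈ Left.
Only one crate left: magnet ∈ Left.
Only one crate left: ingot ∈ Left.
(1) (exactly one): fuse ∈ Green.

Green = {fuse, spring}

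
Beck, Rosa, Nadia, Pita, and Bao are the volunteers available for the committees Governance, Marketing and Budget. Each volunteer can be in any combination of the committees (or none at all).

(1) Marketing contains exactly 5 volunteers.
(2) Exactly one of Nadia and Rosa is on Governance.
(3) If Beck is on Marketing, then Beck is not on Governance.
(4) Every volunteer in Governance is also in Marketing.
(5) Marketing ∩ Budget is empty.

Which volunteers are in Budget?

(1): only 5 candidates remain for Marketing, so all are in.
(3): Beck ∉ Governance.
(5) (disjoint): Beck ∉ Budget.
(5) (disjoint): Rosa ∉ Budget.
(5) (disjoint): Nadia ∉ Budget.
(5) (disjoint): Pita ∉ Budget.
(5) (disjoint): Bao ∉ Budget.

Budget = {}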